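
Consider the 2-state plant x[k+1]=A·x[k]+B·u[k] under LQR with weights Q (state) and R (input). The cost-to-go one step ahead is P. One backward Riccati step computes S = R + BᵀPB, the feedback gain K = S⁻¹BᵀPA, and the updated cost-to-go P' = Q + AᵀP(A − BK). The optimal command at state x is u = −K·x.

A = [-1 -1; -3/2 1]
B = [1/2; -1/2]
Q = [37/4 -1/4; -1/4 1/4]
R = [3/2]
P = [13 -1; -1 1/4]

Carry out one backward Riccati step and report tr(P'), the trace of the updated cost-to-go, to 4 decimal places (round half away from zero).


BᵀP = [7.0000 -0.6250]
S = R + BᵀPB = [3/2] + [3.8125] = [5.3125]
BᵀPA = [-6.0625 -7.6250]
K = S⁻¹·BᵀPA = [-1.1412 -1.4353]
A−BK = [-0.4294 -0.2824; -2.0706 0.2824]
AᵀP(A−BK) = [3.6441 3.4235; 3.4235 4.3059]
P' = Q + AᵀP(A−BK) = [12.8941 3.1735; 3.1735 4.5559]
tr(P') = 17.4500

17.4500


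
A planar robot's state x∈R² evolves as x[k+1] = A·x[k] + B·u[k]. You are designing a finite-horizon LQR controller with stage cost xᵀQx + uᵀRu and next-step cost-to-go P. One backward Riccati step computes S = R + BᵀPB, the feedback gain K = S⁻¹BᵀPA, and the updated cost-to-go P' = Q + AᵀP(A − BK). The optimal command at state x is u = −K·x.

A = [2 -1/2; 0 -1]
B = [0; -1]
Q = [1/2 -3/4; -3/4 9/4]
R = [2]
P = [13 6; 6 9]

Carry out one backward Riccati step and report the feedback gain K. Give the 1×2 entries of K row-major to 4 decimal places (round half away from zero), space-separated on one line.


BᵀP = [-6.0000 -9.0000]
S = R + BᵀPB = [2] + [9.0000] = [11.0000]
BᵀPA = [-12.0000 12.0000]
K = S⁻¹·BᵀPA = [-1.0909 1.0909]
A−BK = [2.0000 -0.5000; -1.0909 0.0909]
AᵀP(A−BK) = [38.9091 -11.9091; -11.9091 5.1591]
P' = Q + AᵀP(A−BK) = [39.4091 -12.6591; -12.6591 7.4091]
tr(P') = 46.8182

-1.0909 1.0909


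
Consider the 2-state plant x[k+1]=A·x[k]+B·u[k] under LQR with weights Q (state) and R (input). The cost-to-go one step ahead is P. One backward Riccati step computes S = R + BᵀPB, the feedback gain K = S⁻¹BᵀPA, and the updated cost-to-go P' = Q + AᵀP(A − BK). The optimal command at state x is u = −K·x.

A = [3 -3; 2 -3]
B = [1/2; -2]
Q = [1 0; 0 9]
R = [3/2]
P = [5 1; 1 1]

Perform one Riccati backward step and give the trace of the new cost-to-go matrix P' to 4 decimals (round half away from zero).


BᵀP = [0.5000 -1.5000]
S = R + BᵀPB = [3/2] + [3.2500] = [4.7500]
BᵀPA = [-1.5000 3.0000]
K = S⁻¹·BᵀPA = [-0.3158 0.6316]
A−BK = [3.1579 -3.3158; 1.3684 -1.7368]
AᵀP(A−BK) = [60.5263 -65.0526; -65.0526 70.1053]
P' = Q + AᵀP(A−BK) = [61.5263 -65.0526; -65.0526 79.1053]
tr(P') = 140.6316

140.6316


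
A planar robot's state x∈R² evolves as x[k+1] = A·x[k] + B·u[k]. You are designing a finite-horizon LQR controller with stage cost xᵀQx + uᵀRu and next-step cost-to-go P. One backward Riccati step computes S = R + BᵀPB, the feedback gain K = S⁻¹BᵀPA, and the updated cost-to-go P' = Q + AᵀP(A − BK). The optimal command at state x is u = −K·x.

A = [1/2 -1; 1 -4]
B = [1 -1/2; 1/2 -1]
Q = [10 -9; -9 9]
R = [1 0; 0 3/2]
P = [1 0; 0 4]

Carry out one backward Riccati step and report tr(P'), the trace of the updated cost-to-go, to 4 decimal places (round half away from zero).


35.7955

BᵀP = [1.0000 2.0000; -0.5000 -4.0000]
S = R + BᵀPB = [1 0; 0 3/2] + [2.0000 -2.5000; -2.5000 4.2500] = [3.0000 -2.5000; -2.5000 5.7500]
BᵀPA = [2.5000 -9.0000; -4.2500 16.5000]
K = S⁻¹·BᵀPA = [0.3409 -0.9545; -0.5909 2.4545]
A−BK = [-0.1364 1.1818; 0.2386 -1.0682]
AᵀP(A−BK) = [0.8864 -3.6818; -3.6818 15.9091]
P' = Q + AᵀP(A−BK) = [10.8864 -12.6818; -12.6818 24.9091]
tr(P') = 35.7955


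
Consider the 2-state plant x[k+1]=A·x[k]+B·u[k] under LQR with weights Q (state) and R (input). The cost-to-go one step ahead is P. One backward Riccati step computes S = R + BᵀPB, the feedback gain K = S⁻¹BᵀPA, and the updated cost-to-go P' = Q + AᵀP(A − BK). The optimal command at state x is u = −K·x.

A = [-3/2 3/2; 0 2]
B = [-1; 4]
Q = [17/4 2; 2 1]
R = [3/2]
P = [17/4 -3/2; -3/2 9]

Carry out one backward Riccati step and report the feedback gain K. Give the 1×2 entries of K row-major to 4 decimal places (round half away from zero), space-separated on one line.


0.0951 0.3686

BᵀP = [-10.2500 37.5000]
S = R + BᵀPB = [3/2] + [160.2500] = [161.7500]
BᵀPA = [15.3750 59.6250]
K = S⁻¹·BᵀPA = [0.0951 0.3686]
A−BK = [-1.4049 1.8686; -0.3802 0.5255]
AᵀP(A−BK) = [8.1010 -10.7301; -10.7301 14.5833]
P' = Q + AᵀP(A−BK) = [12.3510 -8.7301; -8.7301 15.5833]
tr(P') = 27.9343


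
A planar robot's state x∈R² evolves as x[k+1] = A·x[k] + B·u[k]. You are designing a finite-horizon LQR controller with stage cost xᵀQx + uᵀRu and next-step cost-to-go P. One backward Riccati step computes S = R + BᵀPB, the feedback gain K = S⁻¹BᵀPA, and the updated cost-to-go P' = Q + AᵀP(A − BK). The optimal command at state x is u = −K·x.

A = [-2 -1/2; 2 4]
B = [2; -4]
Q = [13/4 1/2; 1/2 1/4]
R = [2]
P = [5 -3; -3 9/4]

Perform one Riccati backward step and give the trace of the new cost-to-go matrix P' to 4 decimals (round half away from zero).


BᵀP = [22.0000 -15.0000]
S = R + BᵀPB = [2] + [104.0000] = [106.0000]
BᵀPA = [-74.0000 -71.0000]
K = S⁻¹·BᵀPA = [-0.6981 -0.6698]
A−BK = [-0.6038 0.8396; -0.7925 1.3208]
AᵀP(A−BK) = [1.3396 0.4340; 0.4340 1.6934]
P' = Q + AᵀP(A−BK) = [4.5896 0.9340; 0.9340 1.9434]
tr(P') = 6.5330

6.5330


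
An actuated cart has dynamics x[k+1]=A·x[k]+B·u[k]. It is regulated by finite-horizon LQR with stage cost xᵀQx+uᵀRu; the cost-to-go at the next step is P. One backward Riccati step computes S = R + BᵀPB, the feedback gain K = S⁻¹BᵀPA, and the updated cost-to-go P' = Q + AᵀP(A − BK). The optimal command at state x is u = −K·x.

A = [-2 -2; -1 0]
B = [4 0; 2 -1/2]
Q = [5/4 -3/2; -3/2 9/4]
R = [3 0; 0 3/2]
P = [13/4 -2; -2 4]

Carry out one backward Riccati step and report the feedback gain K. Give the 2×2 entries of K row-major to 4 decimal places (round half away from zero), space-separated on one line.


-0.4615 -0.4615 0.0000 -0.8000

BᵀP = [9.0000 0.0000; 1.0000 -2.0000]
S = R + BᵀPB = [3 0; 0 3/2] + [36.0000 0.0000; 0.0000 1.0000] = [39.0000 0.0000; 0.0000 2.5000]
BᵀPA = [-18.0000 -18.0000; 0.0000 -2.0000]
K = S⁻¹·BᵀPA = [-0.4615 -0.4615; 0.0000 -0.8000]
A−BK = [-0.1538 -0.1538; -0.0769 0.5231]
AᵀP(A−BK) = [0.6923 0.6923; 0.6923 3.0923]
P' = Q + AᵀP(A−BK) = [1.9423 -0.8077; -0.8077 5.3423]
tr(P') = 7.2846


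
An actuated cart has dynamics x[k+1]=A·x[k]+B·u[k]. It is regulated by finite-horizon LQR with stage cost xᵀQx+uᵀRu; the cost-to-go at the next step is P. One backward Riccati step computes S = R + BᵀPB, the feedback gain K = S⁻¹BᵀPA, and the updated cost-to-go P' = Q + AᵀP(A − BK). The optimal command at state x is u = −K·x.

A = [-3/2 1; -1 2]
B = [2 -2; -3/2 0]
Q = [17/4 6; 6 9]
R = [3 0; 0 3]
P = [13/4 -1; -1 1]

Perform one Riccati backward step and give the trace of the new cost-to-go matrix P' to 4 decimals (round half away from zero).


BᵀP = [8.0000 -3.5000; -6.5000 2.0000]
S = R + BᵀPB = [3 0; 0 3] + [21.2500 -16.0000; -16.0000 13.0000] = [24.2500 -16.0000; -16.0000 16.0000]
BᵀPA = [-8.5000 1.0000; 7.7500 -2.5000]
K = S⁻¹·BᵀPA = [-0.0909 -0.1818; 0.3935 -0.3381]
A−BK = [-0.5313 0.6875; -1.1364 1.7273]
AᵀP(A−BK) = [1.4904 -1.8004; -1.8004 2.5866]
P' = Q + AᵀP(A−BK) = [5.7404 4.1996; 4.1996 11.5866]
tr(P') = 17.3271

17.3271


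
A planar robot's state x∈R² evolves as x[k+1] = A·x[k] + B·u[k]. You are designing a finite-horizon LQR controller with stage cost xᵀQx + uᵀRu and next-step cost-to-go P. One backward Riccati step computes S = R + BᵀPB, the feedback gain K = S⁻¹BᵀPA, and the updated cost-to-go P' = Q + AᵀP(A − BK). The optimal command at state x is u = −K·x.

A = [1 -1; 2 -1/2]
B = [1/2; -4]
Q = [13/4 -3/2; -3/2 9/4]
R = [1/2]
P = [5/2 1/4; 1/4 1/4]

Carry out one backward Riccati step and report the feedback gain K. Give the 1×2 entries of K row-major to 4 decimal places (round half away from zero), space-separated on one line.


-0.3636 0.0455

BᵀP = [0.2500 -0.8750]
S = R + BᵀPB = [1/2] + [3.6250] = [4.1250]
BᵀPA = [-1.5000 0.1875]
K = S⁻¹·BᵀPA = [-0.3636 0.0455]
A−BK = [1.1818 -1.0227; 0.5455 -0.3182]
AᵀP(A−BK) = [3.9545 -3.3068; -3.3068 2.8040]
P' = Q + AᵀP(A−BK) = [7.2045 -4.8068; -4.8068 5.0540]
tr(P') = 12.2585


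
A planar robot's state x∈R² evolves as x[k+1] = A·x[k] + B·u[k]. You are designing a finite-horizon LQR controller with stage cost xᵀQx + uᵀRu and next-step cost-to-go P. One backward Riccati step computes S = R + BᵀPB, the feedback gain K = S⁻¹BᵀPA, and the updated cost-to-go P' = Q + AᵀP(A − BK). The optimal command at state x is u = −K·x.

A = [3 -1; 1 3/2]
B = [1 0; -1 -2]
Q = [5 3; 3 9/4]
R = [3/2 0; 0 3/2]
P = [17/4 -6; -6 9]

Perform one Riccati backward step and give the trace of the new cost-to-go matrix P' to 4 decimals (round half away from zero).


10.2636

BᵀP = [10.2500 -15.0000; 12.0000 -18.0000]
S = R + BᵀPB = [3/2 0; 0 3/2] + [25.2500 30.0000; 30.0000 36.0000] = [26.7500 30.0000; 30.0000 37.5000]
BᵀPA = [15.7500 -32.7500; 18.0000 -39.0000]
K = S⁻¹·BᵀPA = [0.4909 -0.5636; 0.0873 -0.5891]
A−BK = [2.5091 -0.4364; 1.6655 -0.2418]
AᵀP(A−BK) = [1.9473 -0.7691; -0.7691 1.0664]
P' = Q + AᵀP(A−BK) = [6.9473 2.2309; 2.2309 3.3164]
tr(P') = 10.2636


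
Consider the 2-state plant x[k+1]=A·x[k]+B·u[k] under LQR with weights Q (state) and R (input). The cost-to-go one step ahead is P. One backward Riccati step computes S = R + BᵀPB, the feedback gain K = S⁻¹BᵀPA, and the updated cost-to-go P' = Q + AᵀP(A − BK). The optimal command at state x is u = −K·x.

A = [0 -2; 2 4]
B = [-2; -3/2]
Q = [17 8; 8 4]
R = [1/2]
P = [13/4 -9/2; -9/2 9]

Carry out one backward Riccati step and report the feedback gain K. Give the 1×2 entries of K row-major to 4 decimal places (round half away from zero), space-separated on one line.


-1.3333 -2.7407

BᵀP = [0.2500 -4.5000]
S = R + BᵀPB = [1/2] + [6.2500] = [6.7500]
BᵀPA = [-9.0000 -18.5000]
K = S⁻¹·BᵀPA = [-1.3333 -2.7407]
A−BK = [-2.6667 -7.4815; 0.0000 -0.1111]
AᵀP(A−BK) = [24.0000 65.3333; 65.3333 178.2963]
P' = Q + AᵀP(A−BK) = [41.0000 73.3333; 73.3333 182.2963]
tr(P') = 223.2963


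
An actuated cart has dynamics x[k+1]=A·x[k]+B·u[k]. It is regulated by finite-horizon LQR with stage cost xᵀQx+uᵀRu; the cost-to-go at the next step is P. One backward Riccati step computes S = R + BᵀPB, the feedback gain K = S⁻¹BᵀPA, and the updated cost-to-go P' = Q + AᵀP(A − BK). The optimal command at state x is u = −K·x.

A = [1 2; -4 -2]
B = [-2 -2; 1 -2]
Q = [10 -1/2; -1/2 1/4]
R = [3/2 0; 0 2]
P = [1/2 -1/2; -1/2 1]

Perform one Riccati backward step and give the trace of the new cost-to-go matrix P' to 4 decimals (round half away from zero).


BᵀP = [-1.5000 2.0000; 0.0000 -1.0000]
S = R + BᵀPB = [3/2 0; 0 2] + [5.0000 -1.0000; -1.0000 2.0000] = [6.5000 -1.0000; -1.0000 4.0000]
BᵀPA = [-9.5000 -7.0000; 4.0000 2.0000]
K = S⁻¹·BᵀPA = [-1.3600 -1.0400; 0.6600 0.2400]
A−BK = [-0.4000 0.4000; -1.3200 -0.4800]
AᵀP(A−BK) = [4.9400 3.1600; 3.1600 2.2400]
P' = Q + AᵀP(A−BK) = [14.9400 2.6600; 2.6600 2.4900]
tr(P') = 17.4300

17.4300


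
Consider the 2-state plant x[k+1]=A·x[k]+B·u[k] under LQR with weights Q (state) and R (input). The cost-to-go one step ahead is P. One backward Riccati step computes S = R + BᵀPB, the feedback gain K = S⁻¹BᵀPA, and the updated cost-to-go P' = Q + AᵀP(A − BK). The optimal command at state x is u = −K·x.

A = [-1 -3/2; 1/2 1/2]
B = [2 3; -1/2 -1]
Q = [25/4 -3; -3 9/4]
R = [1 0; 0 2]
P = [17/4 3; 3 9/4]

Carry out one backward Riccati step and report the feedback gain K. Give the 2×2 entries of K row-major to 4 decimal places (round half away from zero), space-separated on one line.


-0.1881 -0.3376 -0.1364 -0.2370

BᵀP = [7.0000 4.8750; 9.7500 6.7500]
S = R + BᵀPB = [1 0; 0 2] + [11.5625 16.1250; 16.1250 22.5000] = [12.5625 16.1250; 16.1250 24.5000]
BᵀPA = [-4.5625 -8.0625; -6.3750 -11.2500]
K = S⁻¹·BᵀPA = [-0.1881 -0.3376; -0.1364 -0.2370]
A−BK = [-0.2146 -0.1138; 0.2695 0.0942]
AᵀP(A−BK) = [0.0847 0.1364; 0.1364 0.2370]
P' = Q + AᵀP(A−BK) = [6.3347 -2.8636; -2.8636 2.4870]
tr(P') = 8.8217


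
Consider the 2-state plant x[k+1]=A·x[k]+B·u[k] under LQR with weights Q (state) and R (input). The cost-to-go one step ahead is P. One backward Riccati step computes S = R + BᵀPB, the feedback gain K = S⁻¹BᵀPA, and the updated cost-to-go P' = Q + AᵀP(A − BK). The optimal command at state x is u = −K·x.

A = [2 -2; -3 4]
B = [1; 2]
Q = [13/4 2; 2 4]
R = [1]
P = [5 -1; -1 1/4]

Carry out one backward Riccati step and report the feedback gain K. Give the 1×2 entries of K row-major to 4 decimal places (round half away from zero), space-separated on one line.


BᵀP = [3.0000 -0.5000]
S = R + BᵀPB = [1] + [2.0000] = [3.0000]
BᵀPA = [7.5000 -8.0000]
K = S⁻¹·BᵀPA = [2.5000 -2.6667]
A−BK = [-0.5000 0.6667; -8.0000 9.3333]
AᵀP(A−BK) = [15.5000 -17.0000; -17.0000 18.6667]
P' = Q + AᵀP(A−BK) = [18.7500 -15.0000; -15.0000 22.6667]
tr(P') = 41.4167

2.5000 -2.6667


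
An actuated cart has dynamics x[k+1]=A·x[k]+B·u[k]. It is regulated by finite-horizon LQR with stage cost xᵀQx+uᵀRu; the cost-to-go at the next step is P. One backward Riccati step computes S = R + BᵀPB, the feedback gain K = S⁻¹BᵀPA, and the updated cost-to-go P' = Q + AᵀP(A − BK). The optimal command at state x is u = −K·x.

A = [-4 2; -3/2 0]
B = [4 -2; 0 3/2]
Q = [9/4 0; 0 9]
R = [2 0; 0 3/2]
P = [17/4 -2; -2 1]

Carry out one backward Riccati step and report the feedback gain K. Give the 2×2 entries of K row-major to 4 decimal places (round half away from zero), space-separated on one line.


-0.5524 0.3144 0.3768 -0.2606

BᵀP = [17.0000 -8.0000; -11.5000 5.5000]
S = R + BᵀPB = [2 0; 0 3/2] + [68.0000 -46.0000; -46.0000 31.2500] = [70.0000 -46.0000; -46.0000 32.7500]
BᵀPA = [-56.0000 34.0000; 37.7500 -23.0000]
K = S⁻¹·BᵀPA = [-0.5524 0.3144; 0.3768 -0.2606]
A−BK = [-1.0368 0.2210; -2.0652 0.3909]
AᵀP(A−BK) = [1.0921 -0.5524; -0.5524 0.3144]
P' = Q + AᵀP(A−BK) = [3.3421 -0.5524; -0.5524 9.3144]
tr(P') = 12.6565


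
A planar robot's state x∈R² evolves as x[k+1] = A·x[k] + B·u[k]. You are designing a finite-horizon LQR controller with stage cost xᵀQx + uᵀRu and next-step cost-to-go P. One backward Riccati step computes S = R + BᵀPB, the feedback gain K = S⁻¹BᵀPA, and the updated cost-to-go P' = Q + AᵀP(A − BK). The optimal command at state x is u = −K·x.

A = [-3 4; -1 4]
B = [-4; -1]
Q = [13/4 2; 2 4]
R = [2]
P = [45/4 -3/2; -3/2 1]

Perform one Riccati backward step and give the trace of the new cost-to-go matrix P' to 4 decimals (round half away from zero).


17.7032

BᵀP = [-43.5000 5.0000]
S = R + BᵀPB = [2] + [169.0000] = [171.0000]
BᵀPA = [125.5000 -154.0000]
K = S⁻¹·BᵀPA = [0.7339 -0.9006]
A−BK = [-0.0643 0.3977; -0.2661 3.0994]
AᵀP(A−BK) = [1.1433 -1.9766; -1.9766 9.3099]
P' = Q + AᵀP(A−BK) = [4.3933 0.0234; 0.0234 13.3099]
tr(P') = 17.7032


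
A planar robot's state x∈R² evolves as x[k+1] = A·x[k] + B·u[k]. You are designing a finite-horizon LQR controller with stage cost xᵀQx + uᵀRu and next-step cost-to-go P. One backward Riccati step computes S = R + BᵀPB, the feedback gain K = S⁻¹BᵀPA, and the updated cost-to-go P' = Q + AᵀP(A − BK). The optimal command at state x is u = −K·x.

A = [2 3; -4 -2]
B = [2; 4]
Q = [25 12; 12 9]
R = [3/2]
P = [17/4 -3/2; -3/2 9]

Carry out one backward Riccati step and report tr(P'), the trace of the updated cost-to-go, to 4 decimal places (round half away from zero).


BᵀP = [2.5000 33.0000]
S = R + BᵀPB = [3/2] + [137.0000] = [138.5000]
BᵀPA = [-127.0000 -58.5000]
K = S⁻¹·BᵀPA = [-0.9170 -0.4224]
A−BK = [3.8339 3.8448; -0.3321 -0.3105]
AᵀP(A−BK) = [68.5451 67.8574; 67.8574 67.5406]
P' = Q + AᵀP(A−BK) = [93.5451 79.8574; 79.8574 76.5406]
tr(P') = 170.0857

170.0857


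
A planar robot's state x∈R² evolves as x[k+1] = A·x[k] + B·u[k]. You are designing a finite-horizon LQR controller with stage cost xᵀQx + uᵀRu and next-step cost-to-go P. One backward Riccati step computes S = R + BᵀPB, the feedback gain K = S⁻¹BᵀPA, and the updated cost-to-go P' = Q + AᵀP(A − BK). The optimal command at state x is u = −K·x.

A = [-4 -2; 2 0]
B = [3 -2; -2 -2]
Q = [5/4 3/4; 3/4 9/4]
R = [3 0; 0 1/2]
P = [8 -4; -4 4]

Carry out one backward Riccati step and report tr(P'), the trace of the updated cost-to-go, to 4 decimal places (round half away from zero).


BᵀP = [32.0000 -20.0000; -8.0000 0.0000]
S = R + BᵀPB = [3 0; 0 1/2] + [136.0000 -24.0000; -24.0000 16.0000] = [139.0000 -24.0000; -24.0000 16.5000]
BᵀPA = [-168.0000 -64.0000; 32.0000 16.0000]
K = S⁻¹·BᵀPA = [-1.1668 -0.3913; 0.2422 0.4006]
A−BK = [-0.0151 -0.0250; 0.1508 0.0186]
AᵀP(A−BK) = [4.2247 1.4486; 1.4486 0.5496]
P' = Q + AᵀP(A−BK) = [5.4747 2.1986; 2.1986 2.7996]
tr(P') = 8.2744

8.2744


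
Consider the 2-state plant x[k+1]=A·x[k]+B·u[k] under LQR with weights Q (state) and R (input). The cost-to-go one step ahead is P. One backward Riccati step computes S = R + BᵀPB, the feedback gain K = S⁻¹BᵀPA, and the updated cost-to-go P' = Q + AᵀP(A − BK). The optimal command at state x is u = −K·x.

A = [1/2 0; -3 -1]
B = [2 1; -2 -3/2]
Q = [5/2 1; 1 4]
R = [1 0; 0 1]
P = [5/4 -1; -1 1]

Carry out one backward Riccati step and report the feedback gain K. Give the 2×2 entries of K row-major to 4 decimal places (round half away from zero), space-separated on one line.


0.5530 0.1515 0.4091 0.1212

BᵀP = [4.5000 -4.0000; 2.7500 -2.5000]
S = R + BᵀPB = [1 0; 0 1] + [17.0000 10.5000; 10.5000 6.5000] = [18.0000 10.5000; 10.5000 7.5000]
BᵀPA = [14.2500 4.0000; 8.8750 2.5000]
K = S⁻¹·BᵀPA = [0.5530 0.1515; 0.4091 0.1212]
A−BK = [-1.0152 -0.4242; -1.2803 -0.5152]
AᵀP(A−BK) = [0.8011 0.2652; 0.2652 0.0909]
P' = Q + AᵀP(A−BK) = [3.3011 1.2652; 1.2652 4.0909]
tr(P') = 7.3920


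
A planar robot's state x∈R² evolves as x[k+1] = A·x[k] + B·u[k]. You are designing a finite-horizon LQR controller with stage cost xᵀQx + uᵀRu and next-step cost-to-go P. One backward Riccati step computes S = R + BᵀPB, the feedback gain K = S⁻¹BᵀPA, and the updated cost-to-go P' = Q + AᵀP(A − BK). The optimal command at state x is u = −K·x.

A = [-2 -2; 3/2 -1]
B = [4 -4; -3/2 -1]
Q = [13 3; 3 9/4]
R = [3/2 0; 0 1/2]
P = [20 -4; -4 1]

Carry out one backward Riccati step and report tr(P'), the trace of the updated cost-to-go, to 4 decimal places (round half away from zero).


BᵀP = [86.0000 -17.5000; -76.0000 15.0000]
S = R + BᵀPB = [3/2 0; 0 1/2] + [370.2500 -326.5000; -326.5000 289.0000] = [371.7500 -326.5000; -326.5000 289.5000]
BᵀPA = [-198.2500 -154.5000; 174.5000 137.0000]
K = S⁻¹·BᵀPA = [-0.4112 0.0027; 0.1391 0.4763]
A−BK = [0.2009 -0.1057; 1.0223 -0.5197]
AᵀP(A−BK) = [0.4725 -0.0747; -0.0747 0.1675]
P' = Q + AᵀP(A−BK) = [13.4725 2.9253; 2.9253 2.4175]
tr(P') = 15.8900

15.8900


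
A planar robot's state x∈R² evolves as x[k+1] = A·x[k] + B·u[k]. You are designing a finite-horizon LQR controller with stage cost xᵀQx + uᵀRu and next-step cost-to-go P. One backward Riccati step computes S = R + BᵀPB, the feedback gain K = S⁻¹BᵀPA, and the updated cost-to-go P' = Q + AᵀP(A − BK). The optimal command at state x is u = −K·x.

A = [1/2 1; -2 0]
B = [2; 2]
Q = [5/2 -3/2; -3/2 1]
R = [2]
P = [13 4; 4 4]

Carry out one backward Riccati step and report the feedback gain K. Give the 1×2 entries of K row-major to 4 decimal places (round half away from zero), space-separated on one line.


-0.1471 0.3333

BᵀP = [34.0000 16.0000]
S = R + BᵀPB = [2] + [100.0000] = [102.0000]
BᵀPA = [-15.0000 34.0000]
K = S⁻¹·BᵀPA = [-0.1471 0.3333]
A−BK = [0.7941 0.3333; -1.7059 -0.6667]
AᵀP(A−BK) = [9.0441 3.5000; 3.5000 1.6667]
P' = Q + AᵀP(A−BK) = [11.5441 2.0000; 2.0000 2.6667]
tr(P') = 14.2108


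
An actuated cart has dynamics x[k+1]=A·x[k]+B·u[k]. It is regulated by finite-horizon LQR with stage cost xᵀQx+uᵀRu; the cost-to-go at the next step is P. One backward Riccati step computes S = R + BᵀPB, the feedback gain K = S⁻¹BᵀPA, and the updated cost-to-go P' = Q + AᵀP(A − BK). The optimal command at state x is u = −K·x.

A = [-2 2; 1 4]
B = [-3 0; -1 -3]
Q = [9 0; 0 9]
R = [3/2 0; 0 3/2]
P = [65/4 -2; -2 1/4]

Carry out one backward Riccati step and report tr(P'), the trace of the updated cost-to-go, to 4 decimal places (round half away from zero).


BᵀP = [-46.7500 5.7500; 6.0000 -0.7500]
S = R + BᵀPB = [3/2 0; 0 3/2] + [134.5000 -17.2500; -17.2500 2.2500] = [136.0000 -17.2500; -17.2500 3.7500]
BᵀPA = [99.2500 -70.5000; -12.7500 9.0000]
K = S⁻¹·BᵀPA = [0.7167 -0.5137; -0.1033 0.0371]
A−BK = [0.1500 0.4590; 1.4069 3.5975]
AᵀP(A−BK) = [0.8027 -0.5446; -0.5446 0.4519]
P' = Q + AᵀP(A−BK) = [9.8027 -0.5446; -0.5446 9.4519]
tr(P') = 19.2546

19.2546


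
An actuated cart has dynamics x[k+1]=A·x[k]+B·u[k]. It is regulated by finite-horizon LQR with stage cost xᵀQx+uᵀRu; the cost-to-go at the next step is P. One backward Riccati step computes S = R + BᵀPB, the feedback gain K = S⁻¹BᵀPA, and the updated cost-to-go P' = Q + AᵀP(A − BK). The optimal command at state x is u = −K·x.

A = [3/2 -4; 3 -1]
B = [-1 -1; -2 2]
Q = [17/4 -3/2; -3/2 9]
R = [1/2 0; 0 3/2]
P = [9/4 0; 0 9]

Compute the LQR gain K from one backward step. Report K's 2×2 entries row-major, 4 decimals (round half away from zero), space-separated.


BᵀP = [-2.2500 -18.0000; -2.2500 18.0000]
S = R + BᵀPB = [1/2 0; 0 3/2] + [38.2500 -33.7500; -33.7500 38.2500] = [38.7500 -33.7500; -33.7500 39.7500]
BᵀPA = [-57.3750 27.0000; 50.6250 -9.0000]
K = S⁻¹·BᵀPA = [-1.4257 1.9178; 0.0631 1.4019]
A−BK = [0.1374 -0.6804; 0.0224 0.0318]
AᵀP(A−BK) = [1.0693 -1.4383; -1.4383 5.8374]
P' = Q + AᵀP(A−BK) = [5.3193 -2.9383; -2.9383 14.8374]
tr(P') = 20.1567

-1.4257 1.9178 0.0631 1.4019


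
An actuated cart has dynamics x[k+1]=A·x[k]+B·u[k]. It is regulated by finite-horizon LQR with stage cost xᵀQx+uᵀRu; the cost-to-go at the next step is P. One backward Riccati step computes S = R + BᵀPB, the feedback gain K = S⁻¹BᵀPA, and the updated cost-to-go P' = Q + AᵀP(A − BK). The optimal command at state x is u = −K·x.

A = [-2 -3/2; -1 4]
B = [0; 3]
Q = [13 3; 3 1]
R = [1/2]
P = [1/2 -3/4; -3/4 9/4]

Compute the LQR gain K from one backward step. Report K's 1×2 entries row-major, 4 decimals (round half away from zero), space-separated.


-0.1084 1.4639

BᵀP = [-2.2500 6.7500]
S = R + BᵀPB = [1/2] + [20.2500] = [20.7500]
BᵀPA = [-2.2500 30.3750]
K = S⁻¹·BᵀPA = [-0.1084 1.4639]
A−BK = [-2.0000 -1.5000; -0.6747 -0.3916]
AᵀP(A−BK) = [1.0060 0.6687; 0.6687 1.6604]
P' = Q + AᵀP(A−BK) = [14.0060 3.6687; 3.6687 2.6604]
tr(P') = 16.6664


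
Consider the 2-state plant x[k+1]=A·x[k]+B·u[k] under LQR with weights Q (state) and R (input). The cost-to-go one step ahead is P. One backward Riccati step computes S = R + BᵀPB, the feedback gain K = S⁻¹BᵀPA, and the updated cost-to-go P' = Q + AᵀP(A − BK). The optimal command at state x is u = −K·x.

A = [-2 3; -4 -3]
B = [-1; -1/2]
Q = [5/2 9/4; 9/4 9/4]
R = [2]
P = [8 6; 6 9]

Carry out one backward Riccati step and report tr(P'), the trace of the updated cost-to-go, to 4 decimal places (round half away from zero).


BᵀP = [-11.0000 -10.5000]
S = R + BᵀPB = [2] + [16.2500] = [18.2500]
BᵀPA = [64.0000 -1.5000]
K = S⁻¹·BᵀPA = [3.5068 -0.0822]
A−BK = [1.5068 2.9178; -2.2466 -3.0411]
AᵀP(A−BK) = [47.5616 29.2603; 29.2603 44.8767]
P' = Q + AᵀP(A−BK) = [50.0616 31.5103; 31.5103 47.1267]
tr(P') = 97.1884

97.1884


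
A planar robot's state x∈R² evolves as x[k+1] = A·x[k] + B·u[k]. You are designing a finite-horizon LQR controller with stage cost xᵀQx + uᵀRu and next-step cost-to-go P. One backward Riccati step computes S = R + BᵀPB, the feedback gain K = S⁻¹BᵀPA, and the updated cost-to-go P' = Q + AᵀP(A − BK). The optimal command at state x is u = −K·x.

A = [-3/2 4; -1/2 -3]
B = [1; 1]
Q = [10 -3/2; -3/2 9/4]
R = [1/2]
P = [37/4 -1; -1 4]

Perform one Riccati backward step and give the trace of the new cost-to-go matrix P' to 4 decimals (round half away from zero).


BᵀP = [8.2500 3.0000]
S = R + BᵀPB = [1/2] + [11.2500] = [11.7500]
BᵀPA = [-13.8750 24.0000]
K = S⁻¹·BᵀPA = [-1.1809 2.0426]
A−BK = [-0.3191 1.9574; 0.6809 -5.0426]
AᵀP(A−BK) = [3.9282 -23.6596; -23.6596 158.9787]
P' = Q + AᵀP(A−BK) = [13.9282 -25.1596; -25.1596 161.2287]
tr(P') = 175.1569

175.1569


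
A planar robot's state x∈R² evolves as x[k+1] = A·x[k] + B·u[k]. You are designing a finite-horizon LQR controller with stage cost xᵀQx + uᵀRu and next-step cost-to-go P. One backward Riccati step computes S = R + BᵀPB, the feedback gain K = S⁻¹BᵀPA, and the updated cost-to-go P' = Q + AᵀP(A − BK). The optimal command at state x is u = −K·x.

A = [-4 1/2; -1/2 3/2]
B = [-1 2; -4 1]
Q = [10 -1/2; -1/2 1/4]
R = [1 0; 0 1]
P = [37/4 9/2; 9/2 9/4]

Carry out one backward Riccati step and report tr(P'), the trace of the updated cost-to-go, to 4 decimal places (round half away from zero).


BᵀP = [-27.2500 -13.5000; 23.0000 11.2500]
S = R + BᵀPB = [1 0; 0 1] + [81.2500 -68.0000; -68.0000 57.2500] = [82.2500 -68.0000; -68.0000 58.2500]
BᵀPA = [115.7500 -33.8750; -97.6250 28.3750]
K = S⁻¹·BᵀPA = [0.6221 -0.2617; -0.9497 0.1816]
A−BK = [-1.4785 -0.1250; 2.9383 0.2716]
AᵀP(A−BK) = [1.8362 -0.2900; -0.2900 0.1064]
P' = Q + AᵀP(A−BK) = [11.8362 -0.7900; -0.7900 0.3564]
tr(P') = 12.1927

12.1927


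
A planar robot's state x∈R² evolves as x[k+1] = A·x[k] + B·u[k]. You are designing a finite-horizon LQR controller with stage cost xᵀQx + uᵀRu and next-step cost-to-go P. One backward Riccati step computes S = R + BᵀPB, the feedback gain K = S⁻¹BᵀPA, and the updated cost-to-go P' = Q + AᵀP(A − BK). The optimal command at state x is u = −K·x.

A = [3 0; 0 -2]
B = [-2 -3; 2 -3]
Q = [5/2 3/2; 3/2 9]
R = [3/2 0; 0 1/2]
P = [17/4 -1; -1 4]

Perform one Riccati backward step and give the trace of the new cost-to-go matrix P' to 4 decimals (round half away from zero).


12.8549

BᵀP = [-10.5000 10.0000; -9.7500 -9.0000]
S = R + BᵀPB = [3/2 0; 0 1/2] + [41.0000 1.5000; 1.5000 56.2500] = [42.5000 1.5000; 1.5000 56.7500]
BᵀPA = [-31.5000 -20.0000; -29.2500 18.0000]
K = S⁻¹·BᵀPA = [-0.7237 -0.4822; -0.4963 0.3299]
A−BK = [0.0638 0.0253; -0.0416 -0.0458]
AᵀP(A−BK) = [0.9382 0.4600; 0.4600 0.4167]
P' = Q + AᵀP(A−BK) = [3.4382 1.9600; 1.9600 9.4167]
tr(P') = 12.8549


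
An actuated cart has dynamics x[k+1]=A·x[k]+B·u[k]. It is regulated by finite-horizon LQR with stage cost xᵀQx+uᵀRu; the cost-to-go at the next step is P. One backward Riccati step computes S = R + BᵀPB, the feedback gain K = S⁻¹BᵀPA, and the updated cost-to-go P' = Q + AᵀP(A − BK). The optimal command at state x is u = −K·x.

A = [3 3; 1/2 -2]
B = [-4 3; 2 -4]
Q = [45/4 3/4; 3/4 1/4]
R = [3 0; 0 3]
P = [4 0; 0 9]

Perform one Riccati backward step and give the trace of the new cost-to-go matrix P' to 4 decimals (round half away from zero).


18.6718

BᵀP = [-16.0000 18.0000; 12.0000 -36.0000]
S = R + BᵀPB = [3 0; 0 3] + [100.0000 -120.0000; -120.0000 180.0000] = [103.0000 -120.0000; -120.0000 183.0000]
BᵀPA = [-39.0000 -84.0000; 18.0000 108.0000]
K = S⁻¹·BᵀPA = [-1.1187 -0.5421; -0.6352 0.2347]
A−BK = [0.4309 0.1274; 0.1966 0.0229]
AᵀP(A−BK) = [6.0551 1.6325; 1.6325 1.1167]
P' = Q + AᵀP(A−BK) = [17.3051 2.3825; 2.3825 1.3667]
tr(P') = 18.6718


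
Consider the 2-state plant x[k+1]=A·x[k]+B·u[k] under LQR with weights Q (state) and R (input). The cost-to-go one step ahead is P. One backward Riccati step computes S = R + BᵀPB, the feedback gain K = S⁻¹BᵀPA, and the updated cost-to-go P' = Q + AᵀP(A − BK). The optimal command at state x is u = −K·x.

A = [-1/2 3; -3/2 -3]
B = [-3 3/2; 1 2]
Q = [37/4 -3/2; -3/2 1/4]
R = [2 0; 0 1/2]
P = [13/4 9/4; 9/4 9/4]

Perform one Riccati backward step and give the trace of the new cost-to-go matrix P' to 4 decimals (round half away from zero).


12.5075

BᵀP = [-7.5000 -4.5000; 9.3750 7.8750]
S = R + BᵀPB = [2 0; 0 1/2] + [18.0000 -20.2500; -20.2500 29.8125] = [20.0000 -20.2500; -20.2500 30.3125]
BᵀPA = [10.5000 -9.0000; -16.5000 4.5000]
K = S⁻¹·BᵀPA = [-0.0808 -0.9261; -0.5983 -0.4702]
A−BK = [0.1551 0.9270; -0.2227 -1.1335]
AᵀP(A−BK) = [0.2263 0.4654; 0.4654 2.7811]
P' = Q + AᵀP(A−BK) = [9.4763 -1.0346; -1.0346 3.0311]
tr(P') = 12.5075


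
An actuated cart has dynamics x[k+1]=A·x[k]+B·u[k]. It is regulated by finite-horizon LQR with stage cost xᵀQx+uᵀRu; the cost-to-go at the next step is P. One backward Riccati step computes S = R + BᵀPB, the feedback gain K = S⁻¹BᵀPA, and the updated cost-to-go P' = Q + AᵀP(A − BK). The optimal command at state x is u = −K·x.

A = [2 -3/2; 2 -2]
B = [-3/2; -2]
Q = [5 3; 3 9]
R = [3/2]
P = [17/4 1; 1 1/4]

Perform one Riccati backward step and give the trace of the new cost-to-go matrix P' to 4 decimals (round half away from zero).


BᵀP = [-8.3750 -2.0000]
S = R + BᵀPB = [3/2] + [16.5625] = [18.0625]
BᵀPA = [-20.7500 16.5625]
K = S⁻¹·BᵀPA = [-1.1488 0.9170]
A−BK = [0.2768 -0.1246; -0.2976 -0.1661]
AᵀP(A−BK) = [2.1626 -1.7232; -1.7232 1.3754]
P' = Q + AᵀP(A−BK) = [7.1626 1.2768; 1.2768 10.3754]
tr(P') = 17.5381

17.5381


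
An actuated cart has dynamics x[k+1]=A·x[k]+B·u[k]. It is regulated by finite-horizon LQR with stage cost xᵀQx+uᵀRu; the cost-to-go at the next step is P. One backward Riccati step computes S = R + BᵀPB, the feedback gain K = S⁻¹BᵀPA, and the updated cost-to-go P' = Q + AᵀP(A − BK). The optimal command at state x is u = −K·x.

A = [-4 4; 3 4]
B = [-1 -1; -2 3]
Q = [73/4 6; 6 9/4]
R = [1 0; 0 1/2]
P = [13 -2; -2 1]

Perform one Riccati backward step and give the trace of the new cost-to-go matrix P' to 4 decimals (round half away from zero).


BᵀP = [-9.0000 0.0000; -19.0000 5.0000]
S = R + BᵀPB = [1 0; 0 1/2] + [9.0000 9.0000; 9.0000 34.0000] = [10.0000 9.0000; 9.0000 34.5000]
BᵀPA = [36.0000 -36.0000; 91.0000 -56.0000]
K = S⁻¹·BᵀPA = [1.6023 -2.7955; 2.2197 -0.8939]
A−BK = [-0.1780 0.3106; -0.4545 1.0909]
AᵀP(A−BK) = [5.3258 -6.0152; -6.0152 9.3030]
P' = Q + AᵀP(A−BK) = [23.5758 -0.0152; -0.0152 11.5530]
tr(P') = 35.1288

35.1288


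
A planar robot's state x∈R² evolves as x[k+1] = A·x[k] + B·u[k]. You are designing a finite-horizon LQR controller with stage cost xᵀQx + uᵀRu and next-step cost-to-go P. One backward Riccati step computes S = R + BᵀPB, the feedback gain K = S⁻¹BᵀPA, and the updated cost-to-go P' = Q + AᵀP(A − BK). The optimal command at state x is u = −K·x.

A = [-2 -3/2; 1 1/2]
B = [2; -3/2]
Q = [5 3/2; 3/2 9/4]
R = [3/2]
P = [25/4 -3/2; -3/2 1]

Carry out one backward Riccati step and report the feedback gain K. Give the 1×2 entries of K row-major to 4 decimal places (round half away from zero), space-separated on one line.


BᵀP = [14.7500 -4.5000]
S = R + BᵀPB = [3/2] + [36.2500] = [37.7500]
BᵀPA = [-34.0000 -24.3750]
K = S⁻¹·BᵀPA = [-0.9007 -0.6457]
A−BK = [-0.1987 -0.2086; -0.3510 -0.4685]
AᵀP(A−BK) = [1.3775 1.0464; 1.0464 0.8237]
P' = Q + AᵀP(A−BK) = [6.3775 2.5464; 2.5464 3.0737]
tr(P') = 9.4512

-0.9007 -0.6457


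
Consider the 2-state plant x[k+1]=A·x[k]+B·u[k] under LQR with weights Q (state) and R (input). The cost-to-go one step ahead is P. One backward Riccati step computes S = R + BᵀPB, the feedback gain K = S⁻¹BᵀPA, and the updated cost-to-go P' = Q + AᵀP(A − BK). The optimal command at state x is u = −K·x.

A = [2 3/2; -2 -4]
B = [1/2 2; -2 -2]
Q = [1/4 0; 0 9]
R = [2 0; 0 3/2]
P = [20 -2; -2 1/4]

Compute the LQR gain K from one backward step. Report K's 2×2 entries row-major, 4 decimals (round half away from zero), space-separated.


0.2104 0.2511 0.9186 0.7738

BᵀP = [14.0000 -1.5000; 44.0000 -4.5000]
S = R + BᵀPB = [2 0; 0 3/2] + [10.0000 31.0000; 31.0000 97.0000] = [12.0000 31.0000; 31.0000 98.5000]
BᵀPA = [31.0000 27.0000; 97.0000 84.0000]
K = S⁻¹·BᵀPA = [0.2104 0.2511; 0.9186 0.7738]
A−BK = [0.0577 -0.1731; 0.2579 -1.9502]
AᵀP(A−BK) = [1.3778 1.1606; 1.1606 1.2240]
P' = Q + AᵀP(A−BK) = [1.6278 1.1606; 1.1606 10.2240]
tr(P') = 11.8518


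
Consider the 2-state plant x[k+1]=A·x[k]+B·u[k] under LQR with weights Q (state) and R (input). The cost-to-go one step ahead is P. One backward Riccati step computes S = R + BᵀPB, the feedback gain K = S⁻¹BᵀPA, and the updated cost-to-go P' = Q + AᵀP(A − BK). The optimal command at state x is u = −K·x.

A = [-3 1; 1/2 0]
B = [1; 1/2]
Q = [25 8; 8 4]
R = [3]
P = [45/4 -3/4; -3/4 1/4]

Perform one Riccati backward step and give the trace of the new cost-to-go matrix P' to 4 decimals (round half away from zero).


55.1014

BᵀP = [10.8750 -0.6250]
S = R + BᵀPB = [3] + [10.5625] = [13.5625]
BᵀPA = [-32.9375 10.8750]
K = S⁻¹·BᵀPA = [-2.4286 0.8018]
A−BK = [-0.5714 0.1982; 1.7143 -0.4009]
AᵀP(A−BK) = [23.5714 -7.7143; -7.7143 2.5300]
P' = Q + AᵀP(A−BK) = [48.5714 0.2857; 0.2857 6.5300]
tr(P') = 55.1014


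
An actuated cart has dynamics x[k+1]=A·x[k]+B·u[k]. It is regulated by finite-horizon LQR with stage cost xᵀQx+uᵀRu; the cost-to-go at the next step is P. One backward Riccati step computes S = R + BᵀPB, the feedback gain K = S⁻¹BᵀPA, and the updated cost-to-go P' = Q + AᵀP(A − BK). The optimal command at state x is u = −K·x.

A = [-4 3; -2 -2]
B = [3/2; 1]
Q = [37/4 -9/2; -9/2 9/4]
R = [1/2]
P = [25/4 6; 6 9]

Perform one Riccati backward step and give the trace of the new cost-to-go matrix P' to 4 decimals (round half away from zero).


BᵀP = [15.3750 18.0000]
S = R + BᵀPB = [1/2] + [41.0625] = [41.5625]
BᵀPA = [-97.5000 10.1250]
K = S⁻¹·BᵀPA = [-2.3459 0.2436]
A−BK = [-0.4812 2.6346; 0.3459 -2.2436]
AᵀP(A−BK) = [3.2782 -3.2481; -3.2481 17.7835]
P' = Q + AᵀP(A−BK) = [12.5282 -7.7481; -7.7481 20.0335]
tr(P') = 32.5617

32.5617


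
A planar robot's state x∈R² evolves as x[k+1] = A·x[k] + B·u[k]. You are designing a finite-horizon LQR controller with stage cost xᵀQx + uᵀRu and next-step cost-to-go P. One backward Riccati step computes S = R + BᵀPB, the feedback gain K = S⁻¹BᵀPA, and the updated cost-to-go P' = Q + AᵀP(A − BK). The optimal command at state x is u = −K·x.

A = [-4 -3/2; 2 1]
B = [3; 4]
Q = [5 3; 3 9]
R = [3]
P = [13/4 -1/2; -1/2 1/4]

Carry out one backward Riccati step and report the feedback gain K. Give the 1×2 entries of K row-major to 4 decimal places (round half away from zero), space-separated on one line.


BᵀP = [7.7500 -0.5000]
S = R + BᵀPB = [3] + [21.2500] = [24.2500]
BᵀPA = [-32.0000 -12.1250]
K = S⁻¹·BᵀPA = [-1.3196 -0.5000]
A−BK = [-0.0412 0.0000; 7.2784 3.0000]
AᵀP(A−BK) = [18.7732 7.5000; 7.5000 3.0000]
P' = Q + AᵀP(A−BK) = [23.7732 10.5000; 10.5000 12.0000]
tr(P') = 35.7732

-1.3196 -0.5000


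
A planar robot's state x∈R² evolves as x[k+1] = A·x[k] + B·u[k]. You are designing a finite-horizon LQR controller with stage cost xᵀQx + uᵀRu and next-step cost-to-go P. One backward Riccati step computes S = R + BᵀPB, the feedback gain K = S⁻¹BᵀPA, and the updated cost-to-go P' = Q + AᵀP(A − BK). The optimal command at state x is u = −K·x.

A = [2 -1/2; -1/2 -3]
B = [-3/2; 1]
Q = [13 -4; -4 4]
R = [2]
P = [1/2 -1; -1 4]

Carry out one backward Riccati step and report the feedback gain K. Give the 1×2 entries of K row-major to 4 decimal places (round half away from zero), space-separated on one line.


-0.6173 -1.5432

BᵀP = [-1.7500 5.5000]
S = R + BᵀPB = [2] + [8.1250] = [10.1250]
BᵀPA = [-6.2500 -15.6250]
K = S⁻¹·BᵀPA = [-0.6173 -1.5432]
A−BK = [1.0741 -2.8148; 0.1173 -1.4568]
AᵀP(A−BK) = [1.1420 1.6049; 1.6049 9.0123]
P' = Q + AᵀP(A−BK) = [14.1420 -2.3951; -2.3951 13.0123]
tr(P') = 27.1543


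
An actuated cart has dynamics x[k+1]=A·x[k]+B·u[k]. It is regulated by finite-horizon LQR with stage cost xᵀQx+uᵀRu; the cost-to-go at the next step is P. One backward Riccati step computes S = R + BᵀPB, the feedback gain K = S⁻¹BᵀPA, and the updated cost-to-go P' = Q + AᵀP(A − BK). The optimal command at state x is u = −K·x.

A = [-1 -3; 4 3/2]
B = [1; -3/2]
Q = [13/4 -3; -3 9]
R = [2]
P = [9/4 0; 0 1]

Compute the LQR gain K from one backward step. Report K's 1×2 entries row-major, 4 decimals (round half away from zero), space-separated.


-1.2692 -1.3846

BᵀP = [2.2500 -1.5000]
S = R + BᵀPB = [2] + [4.5000] = [6.5000]
BᵀPA = [-8.2500 -9.0000]
K = S⁻¹·BᵀPA = [-1.2692 -1.3846]
A−BK = [0.2692 -1.6154; 2.0962 -0.5769]
AᵀP(A−BK) = [7.7788 1.3269; 1.3269 10.0385]
P' = Q + AᵀP(A−BK) = [11.0288 -1.6731; -1.6731 19.0385]
tr(P') = 30.0673


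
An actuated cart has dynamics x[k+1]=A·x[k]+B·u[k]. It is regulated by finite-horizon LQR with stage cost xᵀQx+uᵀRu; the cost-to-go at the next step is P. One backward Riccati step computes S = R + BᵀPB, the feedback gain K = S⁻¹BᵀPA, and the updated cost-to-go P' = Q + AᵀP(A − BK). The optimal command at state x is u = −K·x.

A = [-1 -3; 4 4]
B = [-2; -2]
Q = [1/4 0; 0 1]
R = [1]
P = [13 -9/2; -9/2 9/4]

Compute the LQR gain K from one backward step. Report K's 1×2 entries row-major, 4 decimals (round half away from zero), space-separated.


BᵀP = [-17.0000 4.5000]
S = R + BᵀPB = [1] + [25.0000] = [26.0000]
BᵀPA = [35.0000 69.0000]
K = S⁻¹·BᵀPA = [1.3462 2.6538]
A−BK = [1.6923 2.3077; 6.6923 9.3077]
AᵀP(A−BK) = [37.8846 54.1154; 54.1154 77.8846]
P' = Q + AᵀP(A−BK) = [38.1346 54.1154; 54.1154 78.8846]
tr(P') = 117.0192

1.3462 2.6538


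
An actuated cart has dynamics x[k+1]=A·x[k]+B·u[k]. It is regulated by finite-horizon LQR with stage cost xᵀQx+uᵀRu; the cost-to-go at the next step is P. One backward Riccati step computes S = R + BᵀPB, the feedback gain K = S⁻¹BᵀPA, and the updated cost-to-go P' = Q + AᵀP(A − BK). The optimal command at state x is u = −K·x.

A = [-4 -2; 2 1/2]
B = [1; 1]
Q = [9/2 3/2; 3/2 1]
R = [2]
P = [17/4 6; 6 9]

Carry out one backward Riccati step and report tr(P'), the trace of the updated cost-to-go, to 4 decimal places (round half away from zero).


BᵀP = [10.2500 15.0000]
S = R + BᵀPB = [2] + [25.2500] = [27.2500]
BᵀPA = [-11.0000 -13.0000]
K = S⁻¹·BᵀPA = [-0.4037 -0.4771]
A−BK = [-3.5963 -1.5229; 2.4037 0.9771]
AᵀP(A−BK) = [3.5596 1.7523; 1.7523 1.0482]
P' = Q + AᵀP(A−BK) = [8.0596 3.2523; 3.2523 2.0482]
tr(P') = 10.1078

10.1078


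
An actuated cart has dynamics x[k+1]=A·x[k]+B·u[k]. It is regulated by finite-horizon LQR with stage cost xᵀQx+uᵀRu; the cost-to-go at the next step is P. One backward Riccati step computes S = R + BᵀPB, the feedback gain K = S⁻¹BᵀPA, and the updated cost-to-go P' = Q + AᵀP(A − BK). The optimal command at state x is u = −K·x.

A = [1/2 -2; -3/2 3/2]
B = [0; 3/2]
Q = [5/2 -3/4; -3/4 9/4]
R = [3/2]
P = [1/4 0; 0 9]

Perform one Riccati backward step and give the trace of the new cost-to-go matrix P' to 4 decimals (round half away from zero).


8.6056

BᵀP = [0.0000 13.5000]
S = R + BᵀPB = [3/2] + [20.2500] = [21.7500]
BᵀPA = [-20.2500 20.2500]
K = S⁻¹·BᵀPA = [-0.9310 0.9310]
A−BK = [0.5000 -2.0000; -0.1034 0.1034]
AᵀP(A−BK) = [1.4591 -1.6466; -1.6466 2.3966]
P' = Q + AᵀP(A−BK) = [3.9591 -2.3966; -2.3966 4.6466]
tr(P') = 8.6056


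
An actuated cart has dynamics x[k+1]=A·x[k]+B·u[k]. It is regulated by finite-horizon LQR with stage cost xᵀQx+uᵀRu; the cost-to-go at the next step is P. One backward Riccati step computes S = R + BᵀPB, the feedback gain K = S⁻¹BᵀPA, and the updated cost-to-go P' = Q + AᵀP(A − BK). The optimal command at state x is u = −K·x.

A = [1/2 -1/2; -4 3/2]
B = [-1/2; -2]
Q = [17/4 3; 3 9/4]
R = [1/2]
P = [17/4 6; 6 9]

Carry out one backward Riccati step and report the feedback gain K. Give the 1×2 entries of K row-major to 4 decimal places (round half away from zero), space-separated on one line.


1.5523 -0.4931

BᵀP = [-14.1250 -21.0000]
S = R + BᵀPB = [1/2] + [49.0625] = [49.5625]
BᵀPA = [76.9375 -24.4375]
K = S⁻¹·BᵀPA = [1.5523 -0.4931]
A−BK = [1.2762 -0.7465; -0.8953 0.5139]
AᵀP(A−BK) = [1.6299 -0.6274; -0.6274 0.2632]
P' = Q + AᵀP(A−BK) = [5.8799 2.3726; 2.3726 2.5132]
tr(P') = 8.3931
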